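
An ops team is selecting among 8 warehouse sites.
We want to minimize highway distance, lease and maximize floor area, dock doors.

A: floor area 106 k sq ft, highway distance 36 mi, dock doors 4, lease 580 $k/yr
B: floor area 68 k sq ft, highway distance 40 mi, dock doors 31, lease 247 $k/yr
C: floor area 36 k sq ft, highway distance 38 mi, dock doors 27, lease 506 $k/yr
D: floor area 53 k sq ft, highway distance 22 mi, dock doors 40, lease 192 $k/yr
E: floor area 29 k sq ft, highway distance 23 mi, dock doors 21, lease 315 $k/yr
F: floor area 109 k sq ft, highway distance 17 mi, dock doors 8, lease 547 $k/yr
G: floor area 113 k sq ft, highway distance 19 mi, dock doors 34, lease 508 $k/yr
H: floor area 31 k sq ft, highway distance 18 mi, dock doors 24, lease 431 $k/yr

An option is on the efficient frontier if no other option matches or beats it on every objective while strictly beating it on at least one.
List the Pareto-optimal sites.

A: dominated by F (floor area 109≥106, highway distance 17≤36, dock doors 8≥4, lease 547≤580).
B: not dominated.
C: dominated by D (floor area 53≥36, highway distance 22≤38, dock doors 40≥27, lease 192≤506).
D: not dominated (best dock doors).
E: dominated by D (floor area 53≥29, highway distance 22≤23, dock doors 40≥21, lease 192≤315).
F: not dominated (best highway distance).
G: not dominated (best floor area).
H: not dominated.

B, D, F, G, H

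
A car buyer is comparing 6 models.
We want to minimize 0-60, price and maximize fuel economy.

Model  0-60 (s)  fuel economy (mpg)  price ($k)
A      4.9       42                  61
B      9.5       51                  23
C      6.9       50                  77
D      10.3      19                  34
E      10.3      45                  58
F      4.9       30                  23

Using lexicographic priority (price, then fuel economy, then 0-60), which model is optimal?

First minimize price: best is 23, kept {B, F}.
Then maximize fuel economy: best is 51, kept {B}.

B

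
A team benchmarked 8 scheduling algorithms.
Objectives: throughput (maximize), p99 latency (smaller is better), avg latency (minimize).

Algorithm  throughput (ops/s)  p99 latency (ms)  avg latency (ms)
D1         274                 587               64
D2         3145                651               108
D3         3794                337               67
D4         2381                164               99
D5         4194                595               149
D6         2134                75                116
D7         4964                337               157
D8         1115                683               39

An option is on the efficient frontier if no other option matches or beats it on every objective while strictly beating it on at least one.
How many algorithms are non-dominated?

D1: not dominated.
D2: dominated by D3 (throughput 3794≥3145, p99 latency 337≤651, avg latency 67≤108).
D3: not dominated.
D4: not dominated.
D5: not dominated.
D6: not dominated (best p99 latency).
D7: not dominated (best throughput).
D8: not dominated (best avg latency).
Pareto-optimal: D1, D3, D4, D5, D6, D7, D8 → 7.

7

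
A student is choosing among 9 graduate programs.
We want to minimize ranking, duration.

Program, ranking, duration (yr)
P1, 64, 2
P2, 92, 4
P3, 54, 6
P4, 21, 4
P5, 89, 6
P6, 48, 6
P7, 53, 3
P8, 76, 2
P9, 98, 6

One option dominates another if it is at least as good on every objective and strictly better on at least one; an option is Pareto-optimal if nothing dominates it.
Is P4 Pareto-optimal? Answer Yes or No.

P1: worse on ranking (64 vs 21).
P2: worse on ranking (92 vs 21).
P3: worse on ranking (54 vs 21).
P5: worse on ranking (89 vs 21).
P6: worse on ranking (48 vs 21).
P7: worse on ranking (53 vs 21).
P8: worse on ranking (76 vs 21).
P9: worse on ranking (98 vs 21).
No option is at least as good as P4 on every objective and strictly better on one.

Yes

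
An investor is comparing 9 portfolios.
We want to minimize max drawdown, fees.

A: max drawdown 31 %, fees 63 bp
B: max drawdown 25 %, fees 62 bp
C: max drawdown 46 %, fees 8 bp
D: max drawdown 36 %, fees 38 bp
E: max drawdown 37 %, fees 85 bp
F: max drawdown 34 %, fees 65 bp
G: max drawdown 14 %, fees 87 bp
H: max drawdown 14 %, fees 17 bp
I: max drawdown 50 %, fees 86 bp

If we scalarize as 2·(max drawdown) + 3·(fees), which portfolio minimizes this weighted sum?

H

A: 2·31 + 3·63 = 251
B: 2·25 + 3·62 = 236
C: 2·46 + 3·8 = 116
D: 2·36 + 3·38 = 186
E: 2·37 + 3·85 = 329
F: 2·34 + 3·65 = 263
G: 2·14 + 3·87 = 289
H: 2·14 + 3·17 = 79
I: 2·50 + 3·86 = 358
Lowest: H at 79.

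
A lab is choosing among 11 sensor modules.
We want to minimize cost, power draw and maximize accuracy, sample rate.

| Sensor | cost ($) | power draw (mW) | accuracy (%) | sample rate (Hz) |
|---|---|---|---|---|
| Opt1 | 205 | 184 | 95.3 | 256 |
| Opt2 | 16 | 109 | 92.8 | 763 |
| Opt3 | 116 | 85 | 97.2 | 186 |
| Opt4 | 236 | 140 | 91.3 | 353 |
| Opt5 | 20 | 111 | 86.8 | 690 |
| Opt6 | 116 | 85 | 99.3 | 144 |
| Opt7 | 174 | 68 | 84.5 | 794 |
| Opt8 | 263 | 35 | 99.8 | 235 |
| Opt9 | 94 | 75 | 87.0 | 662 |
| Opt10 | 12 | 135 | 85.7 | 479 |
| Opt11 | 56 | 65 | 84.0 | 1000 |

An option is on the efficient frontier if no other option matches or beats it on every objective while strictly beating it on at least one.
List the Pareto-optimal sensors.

Opt1: not dominated.
Opt2: not dominated.
Opt3: not dominated.
Opt4: dominated by Opt2 (cost 16≤236, power draw 109≤140, accuracy 92.8≥91.3, sample rate 763≥353).
Opt5: dominated by Opt2 (cost 16≤20, power draw 109≤111, accuracy 92.8≥86.8, sample rate 763≥690).
Opt6: not dominated.
Opt7: not dominated.
Opt8: not dominated (best power draw).
Opt9: not dominated.
Opt10: not dominated (best cost).
Opt11: not dominated (best sample rate).

Opt1, Opt2, Opt3, Opt6, Opt7, Opt8, Opt9, Opt10, Opt11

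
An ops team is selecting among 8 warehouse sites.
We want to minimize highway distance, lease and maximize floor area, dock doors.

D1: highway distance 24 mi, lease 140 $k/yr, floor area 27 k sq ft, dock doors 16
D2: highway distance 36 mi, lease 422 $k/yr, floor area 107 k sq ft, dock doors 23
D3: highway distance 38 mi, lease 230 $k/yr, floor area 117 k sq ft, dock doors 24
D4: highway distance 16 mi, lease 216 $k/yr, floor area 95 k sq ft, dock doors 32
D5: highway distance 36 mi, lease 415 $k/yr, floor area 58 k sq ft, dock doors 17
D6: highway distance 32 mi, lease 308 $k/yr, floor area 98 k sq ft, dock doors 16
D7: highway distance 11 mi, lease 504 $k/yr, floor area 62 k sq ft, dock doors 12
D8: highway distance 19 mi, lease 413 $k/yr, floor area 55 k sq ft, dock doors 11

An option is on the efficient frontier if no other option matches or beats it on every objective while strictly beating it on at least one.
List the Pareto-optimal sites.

D1: not dominated (best lease).
D2: not dominated.
D3: not dominated (best floor area).
D4: not dominated (best dock doors).
D5: dominated by D4 (highway distance 16≤36, lease 216≤415, floor area 95≥58, dock doors 32≥17).
D6: not dominated.
D7: not dominated (best highway distance).
D8: dominated by D4 (highway distance 16≤19, lease 216≤413, floor area 95≥55, dock doors 32≥11).

D1, D2, D3, D4, D6, D7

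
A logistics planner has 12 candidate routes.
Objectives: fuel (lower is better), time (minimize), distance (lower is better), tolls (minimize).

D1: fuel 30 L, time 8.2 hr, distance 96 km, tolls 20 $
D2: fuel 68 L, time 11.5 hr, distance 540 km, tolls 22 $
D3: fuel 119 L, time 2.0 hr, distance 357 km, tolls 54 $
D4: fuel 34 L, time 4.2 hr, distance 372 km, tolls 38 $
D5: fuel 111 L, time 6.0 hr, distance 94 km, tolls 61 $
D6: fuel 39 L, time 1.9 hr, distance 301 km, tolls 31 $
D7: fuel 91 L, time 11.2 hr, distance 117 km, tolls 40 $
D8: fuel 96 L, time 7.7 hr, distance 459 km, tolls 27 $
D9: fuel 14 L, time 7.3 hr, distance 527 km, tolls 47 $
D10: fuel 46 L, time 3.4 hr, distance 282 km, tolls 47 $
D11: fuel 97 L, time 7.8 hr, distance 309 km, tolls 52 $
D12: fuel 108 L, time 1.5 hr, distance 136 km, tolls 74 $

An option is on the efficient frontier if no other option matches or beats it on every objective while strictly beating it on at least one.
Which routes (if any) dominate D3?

D6

D6: fuel 39≤119, time 1.9≤2.0, distance 301≤357, tolls 31≤54 — dominates D3.
Others (D1, D2, D4, D5, D7, D8, D9, D10, D11, D12) are each worse than D3 on at least one objective.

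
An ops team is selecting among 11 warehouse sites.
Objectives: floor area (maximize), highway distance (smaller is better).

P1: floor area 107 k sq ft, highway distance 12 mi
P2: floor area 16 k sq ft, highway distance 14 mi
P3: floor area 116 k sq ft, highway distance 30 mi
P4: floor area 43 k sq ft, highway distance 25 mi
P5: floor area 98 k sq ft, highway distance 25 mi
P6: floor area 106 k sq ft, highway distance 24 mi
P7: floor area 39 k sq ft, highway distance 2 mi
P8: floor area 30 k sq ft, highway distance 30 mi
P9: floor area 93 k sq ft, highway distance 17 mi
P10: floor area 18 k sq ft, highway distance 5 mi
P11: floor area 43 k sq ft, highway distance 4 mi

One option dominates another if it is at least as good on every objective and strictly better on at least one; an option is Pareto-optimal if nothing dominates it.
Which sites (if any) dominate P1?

none

P2: worse on floor area (16 vs 107).
P3: worse on highway distance (30 vs 12).
P4: worse on floor area (43 vs 107).
P5: worse on floor area (98 vs 107).
P6: worse on floor area (106 vs 107).
P7: worse on floor area (39 vs 107).
P8: worse on floor area (30 vs 107).
P9: worse on floor area (93 vs 107).
P10: worse on floor area (18 vs 107).
P11: worse on floor area (43 vs 107).
No option dominates P1.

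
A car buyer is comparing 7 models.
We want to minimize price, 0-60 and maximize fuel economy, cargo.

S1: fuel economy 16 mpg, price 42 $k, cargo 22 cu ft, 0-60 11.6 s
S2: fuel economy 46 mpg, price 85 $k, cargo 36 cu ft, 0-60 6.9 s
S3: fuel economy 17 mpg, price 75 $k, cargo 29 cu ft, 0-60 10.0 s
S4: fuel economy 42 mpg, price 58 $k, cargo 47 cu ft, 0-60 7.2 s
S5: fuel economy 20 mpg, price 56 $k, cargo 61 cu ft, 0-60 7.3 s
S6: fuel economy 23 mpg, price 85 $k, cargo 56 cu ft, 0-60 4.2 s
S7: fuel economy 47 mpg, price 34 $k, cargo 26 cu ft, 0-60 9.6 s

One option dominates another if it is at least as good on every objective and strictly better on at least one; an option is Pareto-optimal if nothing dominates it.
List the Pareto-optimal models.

S2, S4, S5, S6, S7

S1: dominated by S7 (fuel economy 47≥16, price 34≤42, cargo 26≥22, 0-60 9.6≤11.6).
S2: not dominated.
S3: dominated by S4 (fuel economy 42≥17, price 58≤75, cargo 47≥29, 0-60 7.2≤10.0).
S4: not dominated.
S5: not dominated (best cargo).
S6: not dominated (best 0-60).
S7: not dominated (best fuel economy).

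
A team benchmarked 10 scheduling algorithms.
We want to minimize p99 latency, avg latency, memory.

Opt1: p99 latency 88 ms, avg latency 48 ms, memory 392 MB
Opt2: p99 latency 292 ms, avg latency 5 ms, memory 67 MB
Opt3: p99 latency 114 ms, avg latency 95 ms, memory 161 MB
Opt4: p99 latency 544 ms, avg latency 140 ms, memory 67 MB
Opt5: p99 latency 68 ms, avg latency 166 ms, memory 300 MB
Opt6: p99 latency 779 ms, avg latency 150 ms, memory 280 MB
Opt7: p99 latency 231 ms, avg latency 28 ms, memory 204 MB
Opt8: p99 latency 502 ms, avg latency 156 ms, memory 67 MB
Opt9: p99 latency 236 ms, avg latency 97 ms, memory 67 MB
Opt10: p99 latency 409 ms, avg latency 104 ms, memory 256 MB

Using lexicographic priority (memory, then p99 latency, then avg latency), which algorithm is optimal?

Opt9

First minimize memory: best is 67, kept {Opt2, Opt4, Opt8, Opt9}.
Then minimize p99 latency: best is 236, kept {Opt9}.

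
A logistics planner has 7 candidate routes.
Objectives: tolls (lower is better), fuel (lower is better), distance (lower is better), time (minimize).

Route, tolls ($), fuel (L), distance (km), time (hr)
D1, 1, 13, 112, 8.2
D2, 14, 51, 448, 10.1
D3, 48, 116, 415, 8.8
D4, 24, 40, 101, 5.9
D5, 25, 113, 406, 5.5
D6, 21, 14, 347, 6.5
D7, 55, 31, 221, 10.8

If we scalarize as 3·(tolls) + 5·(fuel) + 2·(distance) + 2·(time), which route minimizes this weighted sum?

D1

D1: 3·1 + 5·13 + 2·112 + 2·8.2 = 308.4
D2: 3·14 + 5·51 + 2·448 + 2·10.1 = 1213.2
D3: 3·48 + 5·116 + 2·415 + 2·8.8 = 1571.6
D4: 3·24 + 5·40 + 2·101 + 2·5.9 = 485.8
D5: 3·25 + 5·113 + 2·406 + 2·5.5 = 1463.0
D6: 3·21 + 5·14 + 2·347 + 2·6.5 = 840.0
D7: 3·55 + 5·31 + 2·221 + 2·10.8 = 783.6
Lowest: D1 at 308.4.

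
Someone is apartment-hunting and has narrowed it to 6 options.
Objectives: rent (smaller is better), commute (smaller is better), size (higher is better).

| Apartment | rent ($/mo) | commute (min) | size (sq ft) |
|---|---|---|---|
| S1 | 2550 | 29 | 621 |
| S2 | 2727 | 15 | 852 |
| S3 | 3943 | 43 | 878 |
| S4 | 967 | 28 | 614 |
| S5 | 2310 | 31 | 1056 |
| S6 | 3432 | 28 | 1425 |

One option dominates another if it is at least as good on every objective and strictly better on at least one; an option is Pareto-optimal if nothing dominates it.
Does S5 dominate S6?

No

S5 vs S6: S5 is worse on commute (31 vs 28), so it does not dominate S6.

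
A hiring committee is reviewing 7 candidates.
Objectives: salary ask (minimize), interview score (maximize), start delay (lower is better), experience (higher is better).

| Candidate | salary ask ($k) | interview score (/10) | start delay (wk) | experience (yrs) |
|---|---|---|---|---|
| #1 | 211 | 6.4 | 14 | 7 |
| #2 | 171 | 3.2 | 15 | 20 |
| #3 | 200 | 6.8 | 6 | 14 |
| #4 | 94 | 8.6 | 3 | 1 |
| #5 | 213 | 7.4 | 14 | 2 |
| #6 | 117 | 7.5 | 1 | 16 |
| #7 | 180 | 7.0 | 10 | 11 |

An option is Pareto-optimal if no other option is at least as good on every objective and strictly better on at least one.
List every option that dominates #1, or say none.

#3: salary ask 200≤211, interview score 6.8≥6.4, start delay 6≤14, experience 14≥7 — dominates #1.
#6: salary ask 117≤211, interview score 7.5≥6.4, start delay 1≤14, experience 16≥7 — dominates #1.
#7: salary ask 180≤211, interview score 7.0≥6.4, start delay 10≤14, experience 11≥7 — dominates #1.
Others (#2, #4, #5) are each worse than #1 on at least one objective.

#3, #6, #7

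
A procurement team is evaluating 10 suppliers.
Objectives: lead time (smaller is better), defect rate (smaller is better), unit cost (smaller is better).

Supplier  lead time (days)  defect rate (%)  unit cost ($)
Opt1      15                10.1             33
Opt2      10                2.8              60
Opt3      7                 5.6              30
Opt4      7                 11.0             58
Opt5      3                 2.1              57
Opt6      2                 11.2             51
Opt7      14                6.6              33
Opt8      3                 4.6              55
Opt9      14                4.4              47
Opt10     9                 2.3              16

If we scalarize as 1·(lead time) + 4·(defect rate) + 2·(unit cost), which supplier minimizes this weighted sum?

Opt1: 1·15 + 4·10.1 + 2·33 = 121.4
Opt2: 1·10 + 4·2.8 + 2·60 = 141.2
Opt3: 1·7 + 4·5.6 + 2·30 = 89.4
Opt4: 1·7 + 4·11.0 + 2·58 = 167.0
Opt5: 1·3 + 4·2.1 + 2·57 = 125.4
Opt6: 1·2 + 4·11.2 + 2·51 = 148.8
Opt7: 1·14 + 4·6.6 + 2·33 = 106.4
Opt8: 1·3 + 4·4.6 + 2·55 = 131.4
Opt9: 1·14 + 4·4.4 + 2·47 = 125.6
Opt10: 1·9 + 4·2.3 + 2·16 = 50.2
Lowest: Opt10 at 50.2.

Opt10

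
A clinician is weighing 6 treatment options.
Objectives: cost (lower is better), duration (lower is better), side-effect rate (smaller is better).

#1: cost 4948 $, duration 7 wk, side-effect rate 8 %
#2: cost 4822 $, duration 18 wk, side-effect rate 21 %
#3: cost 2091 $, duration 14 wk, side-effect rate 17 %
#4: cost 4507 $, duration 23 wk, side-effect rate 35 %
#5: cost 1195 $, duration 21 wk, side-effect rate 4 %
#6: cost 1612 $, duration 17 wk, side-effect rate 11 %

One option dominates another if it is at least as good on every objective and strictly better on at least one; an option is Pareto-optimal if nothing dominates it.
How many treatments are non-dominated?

#1: not dominated (best duration).
#2: dominated by #3 (cost 2091≤4822, duration 14≤18, side-effect rate 17≤21).
#3: not dominated.
#4: dominated by #3 (cost 2091≤4507, duration 14≤23, side-effect rate 17≤35).
#5: not dominated (best cost).
#6: not dominated.
Pareto-optimal: #1, #3, #5, #6 → 4.

4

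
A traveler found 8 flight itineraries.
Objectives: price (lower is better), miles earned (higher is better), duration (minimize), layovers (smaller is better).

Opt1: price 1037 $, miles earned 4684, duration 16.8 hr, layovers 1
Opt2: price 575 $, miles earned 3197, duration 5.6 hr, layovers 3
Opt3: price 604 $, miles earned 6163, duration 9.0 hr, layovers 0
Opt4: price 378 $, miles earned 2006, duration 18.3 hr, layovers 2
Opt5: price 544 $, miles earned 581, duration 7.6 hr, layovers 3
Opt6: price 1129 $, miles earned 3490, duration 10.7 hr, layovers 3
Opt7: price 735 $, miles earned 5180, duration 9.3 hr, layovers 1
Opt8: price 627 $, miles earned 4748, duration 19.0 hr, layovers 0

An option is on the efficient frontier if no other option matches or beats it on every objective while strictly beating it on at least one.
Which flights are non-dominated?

Opt1: dominated by Opt3 (price 604≤1037, miles earned 6163≥4684, duration 9.0≤16.8, layovers 0≤1).
Opt2: not dominated (best duration).
Opt3: not dominated (best miles earned).
Opt4: not dominated (best price).
Opt5: not dominated.
Opt6: dominated by Opt3 (price 604≤1129, miles earned 6163≥3490, duration 9.0≤10.7, layovers 0≤3).
Opt7: dominated by Opt3 (price 604≤735, miles earned 6163≥5180, duration 9.0≤9.3, layovers 0≤1).
Opt8: dominated by Opt3 (price 604≤627, miles earned 6163≥4748, duration 9.0≤19.0, layovers 0≤0).

Opt2, Opt3, Opt4, Opt5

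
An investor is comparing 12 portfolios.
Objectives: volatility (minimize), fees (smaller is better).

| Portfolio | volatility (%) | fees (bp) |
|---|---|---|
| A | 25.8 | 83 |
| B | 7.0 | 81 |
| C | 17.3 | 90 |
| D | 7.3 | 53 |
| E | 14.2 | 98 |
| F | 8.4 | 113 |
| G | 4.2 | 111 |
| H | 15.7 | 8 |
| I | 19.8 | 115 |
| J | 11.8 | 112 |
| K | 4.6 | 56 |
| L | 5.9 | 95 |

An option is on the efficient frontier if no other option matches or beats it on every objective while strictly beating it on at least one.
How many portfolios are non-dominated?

4

A: dominated by B (volatility 7.0≤25.8, fees 81≤83).
B: dominated by K (volatility 4.6≤7.0, fees 56≤81).
C: dominated by B (volatility 7.0≤17.3, fees 81≤90).
D: not dominated.
E: dominated by B (volatility 7.0≤14.2, fees 81≤98).
F: dominated by B (volatility 7.0≤8.4, fees 81≤113).
G: not dominated (best volatility).
H: not dominated (best fees).
I: dominated by B (volatility 7.0≤19.8, fees 81≤115).
J: dominated by B (volatility 7.0≤11.8, fees 81≤112).
K: not dominated.
L: dominated by K (volatility 4.6≤5.9, fees 56≤95).
Pareto-optimal: D, G, H, K → 4.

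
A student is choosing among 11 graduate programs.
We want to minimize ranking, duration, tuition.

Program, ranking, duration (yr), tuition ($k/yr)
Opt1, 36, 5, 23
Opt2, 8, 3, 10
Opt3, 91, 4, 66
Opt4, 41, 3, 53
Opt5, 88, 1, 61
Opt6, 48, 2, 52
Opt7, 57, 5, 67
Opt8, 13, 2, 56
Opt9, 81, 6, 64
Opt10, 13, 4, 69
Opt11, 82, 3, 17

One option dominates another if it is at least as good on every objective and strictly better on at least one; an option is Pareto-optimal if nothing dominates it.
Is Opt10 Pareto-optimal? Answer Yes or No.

No

Opt2 vs Opt10: ranking 8≤13, duration 3≤4, tuition 10≤69 — Opt2 is at least as good on every objective and strictly better on at least one, so Opt2 dominates Opt10.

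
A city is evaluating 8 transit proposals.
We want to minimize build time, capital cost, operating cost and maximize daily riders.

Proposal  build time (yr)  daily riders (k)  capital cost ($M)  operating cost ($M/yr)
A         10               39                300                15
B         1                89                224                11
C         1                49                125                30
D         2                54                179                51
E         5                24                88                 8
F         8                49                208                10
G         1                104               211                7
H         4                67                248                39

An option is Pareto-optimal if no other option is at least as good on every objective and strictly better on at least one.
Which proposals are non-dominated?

C, D, E, F, G

A: dominated by B (build time 1≤10, daily riders 89≥39, capital cost 224≤300, operating cost 11≤15).
B: dominated by G (build time 1≤1, daily riders 104≥89, capital cost 211≤224, operating cost 7≤11).
C: not dominated.
D: not dominated.
E: not dominated (best capital cost).
F: not dominated.
G: not dominated (best daily riders).
H: dominated by B (build time 1≤4, daily riders 89≥67, capital cost 224≤248, operating cost 11≤39).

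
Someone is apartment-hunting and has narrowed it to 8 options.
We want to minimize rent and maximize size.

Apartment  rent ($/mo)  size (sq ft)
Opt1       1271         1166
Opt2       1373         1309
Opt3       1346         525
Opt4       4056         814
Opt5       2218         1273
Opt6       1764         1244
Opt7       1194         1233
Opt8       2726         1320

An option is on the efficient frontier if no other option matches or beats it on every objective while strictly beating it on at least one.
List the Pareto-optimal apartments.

Opt2, Opt7, Opt8

Opt1: dominated by Opt7 (rent 1194≤1271, size 1233≥1166).
Opt2: not dominated.
Opt3: dominated by Opt1 (rent 1271≤1346, size 1166≥525).
Opt4: dominated by Opt1 (rent 1271≤4056, size 1166≥814).
Opt5: dominated by Opt2 (rent 1373≤2218, size 1309≥1273).
Opt6: dominated by Opt2 (rent 1373≤1764, size 1309≥1244).
Opt7: not dominated (best rent).
Opt8: not dominated (best size).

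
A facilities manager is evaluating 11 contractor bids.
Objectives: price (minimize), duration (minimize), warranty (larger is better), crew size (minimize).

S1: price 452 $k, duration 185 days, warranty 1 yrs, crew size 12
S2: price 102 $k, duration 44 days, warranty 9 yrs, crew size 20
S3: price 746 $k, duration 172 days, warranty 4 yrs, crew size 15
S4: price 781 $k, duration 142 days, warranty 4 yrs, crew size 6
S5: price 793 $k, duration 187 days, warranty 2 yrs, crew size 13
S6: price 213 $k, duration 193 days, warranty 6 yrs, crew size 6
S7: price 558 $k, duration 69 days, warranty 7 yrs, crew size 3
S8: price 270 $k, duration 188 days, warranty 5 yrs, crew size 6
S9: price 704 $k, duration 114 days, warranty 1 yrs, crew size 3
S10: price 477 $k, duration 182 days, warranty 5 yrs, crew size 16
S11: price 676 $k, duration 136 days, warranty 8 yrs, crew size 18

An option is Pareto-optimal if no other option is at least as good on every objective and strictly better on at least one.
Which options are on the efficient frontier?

S1, S2, S6, S7, S8, S10, S11

S1: not dominated.
S2: not dominated (best price).
S3: dominated by S7 (price 558≤746, duration 69≤172, warranty 7≥4, crew size 3≤15).
S4: dominated by S7 (price 558≤781, duration 69≤142, warranty 7≥4, crew size 3≤6).
S5: dominated by S4 (price 781≤793, duration 142≤187, warranty 4≥2, crew size 6≤13).
S6: not dominated.
S7: not dominated.
S8: not dominated.
S9: dominated by S7 (price 558≤704, duration 69≤114, warranty 7≥1, crew size 3≤3).
S10: not dominated.
S11: not dominated.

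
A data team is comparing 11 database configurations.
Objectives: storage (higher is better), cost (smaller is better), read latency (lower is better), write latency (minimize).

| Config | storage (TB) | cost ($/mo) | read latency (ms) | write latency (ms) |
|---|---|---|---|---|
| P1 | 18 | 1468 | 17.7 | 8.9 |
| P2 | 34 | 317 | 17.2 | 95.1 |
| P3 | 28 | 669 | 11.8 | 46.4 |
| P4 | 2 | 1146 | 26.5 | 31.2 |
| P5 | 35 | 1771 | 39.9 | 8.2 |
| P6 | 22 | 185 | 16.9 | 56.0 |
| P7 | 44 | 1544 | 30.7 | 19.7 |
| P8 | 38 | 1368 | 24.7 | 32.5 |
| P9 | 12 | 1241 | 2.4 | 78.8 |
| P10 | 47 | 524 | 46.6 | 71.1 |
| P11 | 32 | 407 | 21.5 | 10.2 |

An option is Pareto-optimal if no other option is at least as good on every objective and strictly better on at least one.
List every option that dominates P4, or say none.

P11

P11: storage 32≥2, cost 407≤1146, read latency 21.5≤26.5, write latency 10.2≤31.2 — dominates P4.
Others (P1, P2, P3, P5, P6, P7, P8, P9, P10) are each worse than P4 on at least one objective.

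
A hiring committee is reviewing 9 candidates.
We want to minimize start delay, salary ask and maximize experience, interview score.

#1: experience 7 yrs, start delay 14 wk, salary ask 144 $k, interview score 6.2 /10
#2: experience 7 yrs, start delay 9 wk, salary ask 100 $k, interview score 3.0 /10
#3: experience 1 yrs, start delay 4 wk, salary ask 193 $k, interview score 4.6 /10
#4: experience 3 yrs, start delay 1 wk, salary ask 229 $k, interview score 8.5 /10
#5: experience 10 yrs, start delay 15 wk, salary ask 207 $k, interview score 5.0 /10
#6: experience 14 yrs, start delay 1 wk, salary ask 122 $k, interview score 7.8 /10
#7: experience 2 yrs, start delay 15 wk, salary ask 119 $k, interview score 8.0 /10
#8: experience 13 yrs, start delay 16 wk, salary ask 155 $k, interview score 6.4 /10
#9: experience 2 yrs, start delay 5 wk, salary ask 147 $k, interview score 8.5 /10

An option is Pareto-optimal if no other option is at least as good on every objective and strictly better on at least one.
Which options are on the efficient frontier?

#1: dominated by #6 (experience 14≥7, start delay 1≤14, salary ask 122≤144, interview score 7.8≥6.2).
#2: not dominated (best salary ask).
#3: dominated by #6 (experience 14≥1, start delay 1≤4, salary ask 122≤193, interview score 7.8≥4.6).
#4: not dominated.
#5: dominated by #6 (experience 14≥10, start delay 1≤15, salary ask 122≤207, interview score 7.8≥5.0).
#6: not dominated (best experience).
#7: not dominated.
#8: dominated by #6 (experience 14≥13, start delay 1≤16, salary ask 122≤155, interview score 7.8≥6.4).
#9: not dominated.

#2, #4, #6, #7, #9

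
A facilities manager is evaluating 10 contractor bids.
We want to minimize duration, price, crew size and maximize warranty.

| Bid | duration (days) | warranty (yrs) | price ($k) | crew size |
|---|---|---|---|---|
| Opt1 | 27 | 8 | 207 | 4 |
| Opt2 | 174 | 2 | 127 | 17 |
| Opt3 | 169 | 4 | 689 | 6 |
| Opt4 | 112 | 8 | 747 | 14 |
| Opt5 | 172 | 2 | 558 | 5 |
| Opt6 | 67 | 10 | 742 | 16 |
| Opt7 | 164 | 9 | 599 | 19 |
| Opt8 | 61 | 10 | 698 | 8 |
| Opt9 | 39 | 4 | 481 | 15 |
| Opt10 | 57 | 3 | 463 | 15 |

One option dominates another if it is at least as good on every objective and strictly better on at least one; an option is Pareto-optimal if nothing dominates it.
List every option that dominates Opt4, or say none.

Opt1: duration 27≤112, warranty 8≥8, price 207≤747, crew size 4≤14 — dominates Opt4.
Opt8: duration 61≤112, warranty 10≥8, price 698≤747, crew size 8≤14 — dominates Opt4.
Others (Opt2, Opt3, Opt5, Opt6, Opt7, Opt9, Opt10) are each worse than Opt4 on at least one objective.

Opt1, Opt8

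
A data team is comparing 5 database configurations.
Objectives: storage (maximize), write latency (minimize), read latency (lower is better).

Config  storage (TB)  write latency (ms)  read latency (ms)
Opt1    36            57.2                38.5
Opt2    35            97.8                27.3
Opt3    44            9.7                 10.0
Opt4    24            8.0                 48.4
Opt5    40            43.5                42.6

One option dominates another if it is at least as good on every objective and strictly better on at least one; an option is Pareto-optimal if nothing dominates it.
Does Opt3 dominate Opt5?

Yes

Opt3 vs Opt5: storage 44≥40, write latency 9.7≤43.5, read latency 10.0≤42.6 — Opt3 is at least as good on every objective with at least one strict improvement.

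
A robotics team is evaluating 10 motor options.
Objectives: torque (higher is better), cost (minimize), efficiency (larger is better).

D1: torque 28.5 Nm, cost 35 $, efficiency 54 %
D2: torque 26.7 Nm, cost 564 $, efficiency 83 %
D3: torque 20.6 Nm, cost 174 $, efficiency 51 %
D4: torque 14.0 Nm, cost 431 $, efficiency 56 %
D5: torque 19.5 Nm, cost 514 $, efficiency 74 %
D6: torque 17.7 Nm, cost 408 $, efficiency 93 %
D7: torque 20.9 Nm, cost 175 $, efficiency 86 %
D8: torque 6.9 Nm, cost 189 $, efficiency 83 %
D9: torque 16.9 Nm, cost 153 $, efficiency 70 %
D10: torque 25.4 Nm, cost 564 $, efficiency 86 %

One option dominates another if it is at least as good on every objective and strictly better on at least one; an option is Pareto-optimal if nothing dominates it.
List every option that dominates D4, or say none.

D6, D7, D9

D6: torque 17.7≥14.0, cost 408≤431, efficiency 93≥56 — dominates D4.
D7: torque 20.9≥14.0, cost 175≤431, efficiency 86≥56 — dominates D4.
D9: torque 16.9≥14.0, cost 153≤431, efficiency 70≥56 — dominates D4.
Others (D1, D2, D3, D5, D8, D10) are each worse than D4 on at least one objective.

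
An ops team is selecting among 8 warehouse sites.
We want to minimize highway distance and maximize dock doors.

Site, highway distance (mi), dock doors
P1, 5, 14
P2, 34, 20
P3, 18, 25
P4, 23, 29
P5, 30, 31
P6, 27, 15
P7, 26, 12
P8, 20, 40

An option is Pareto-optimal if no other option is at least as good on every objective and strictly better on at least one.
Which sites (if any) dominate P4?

P8

P8: highway distance 20≤23, dock doors 40≥29 — dominates P4.
Others (P1, P2, P3, P5, P6, P7) are each worse than P4 on at least one objective.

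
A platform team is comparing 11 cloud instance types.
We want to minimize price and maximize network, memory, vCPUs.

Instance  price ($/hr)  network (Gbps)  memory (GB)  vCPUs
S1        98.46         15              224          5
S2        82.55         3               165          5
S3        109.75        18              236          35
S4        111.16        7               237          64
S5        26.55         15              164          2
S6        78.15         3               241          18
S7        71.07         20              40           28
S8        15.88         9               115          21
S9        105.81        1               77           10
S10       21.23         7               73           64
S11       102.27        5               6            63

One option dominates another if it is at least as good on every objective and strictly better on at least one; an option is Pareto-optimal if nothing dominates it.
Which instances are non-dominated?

S1, S3, S4, S5, S6, S7, S8, S10

S1: not dominated.
S2: dominated by S6 (price 78.15≤82.55, network 3≥3, memory 241≥165, vCPUs 18≥5).
S3: not dominated.
S4: not dominated.
S5: not dominated.
S6: not dominated (best memory).
S7: not dominated (best network).
S8: not dominated (best price).
S9: dominated by S6 (price 78.15≤105.81, network 3≥1, memory 241≥77, vCPUs 18≥10).
S10: not dominated.
S11: dominated by S10 (price 21.23≤102.27, network 7≥5, memory 73≥6, vCPUs 64≥63).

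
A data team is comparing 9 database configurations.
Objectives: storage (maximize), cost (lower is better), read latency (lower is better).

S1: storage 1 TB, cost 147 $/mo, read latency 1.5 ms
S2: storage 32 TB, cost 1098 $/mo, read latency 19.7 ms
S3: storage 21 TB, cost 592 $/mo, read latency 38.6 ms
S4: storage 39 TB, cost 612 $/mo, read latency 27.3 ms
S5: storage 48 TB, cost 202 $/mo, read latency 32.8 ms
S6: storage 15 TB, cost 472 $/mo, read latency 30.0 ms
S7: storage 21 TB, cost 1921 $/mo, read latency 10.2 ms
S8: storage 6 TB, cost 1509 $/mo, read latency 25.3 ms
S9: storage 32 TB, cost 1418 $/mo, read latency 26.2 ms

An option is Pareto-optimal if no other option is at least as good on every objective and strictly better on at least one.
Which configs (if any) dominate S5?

none

S1: worse on storage (1 vs 48).
S2: worse on storage (32 vs 48).
S3: worse on storage (21 vs 48).
S4: worse on storage (39 vs 48).
S6: worse on storage (15 vs 48).
S7: worse on storage (21 vs 48).
S8: worse on storage (6 vs 48).
S9: worse on storage (32 vs 48).
No option dominates S5.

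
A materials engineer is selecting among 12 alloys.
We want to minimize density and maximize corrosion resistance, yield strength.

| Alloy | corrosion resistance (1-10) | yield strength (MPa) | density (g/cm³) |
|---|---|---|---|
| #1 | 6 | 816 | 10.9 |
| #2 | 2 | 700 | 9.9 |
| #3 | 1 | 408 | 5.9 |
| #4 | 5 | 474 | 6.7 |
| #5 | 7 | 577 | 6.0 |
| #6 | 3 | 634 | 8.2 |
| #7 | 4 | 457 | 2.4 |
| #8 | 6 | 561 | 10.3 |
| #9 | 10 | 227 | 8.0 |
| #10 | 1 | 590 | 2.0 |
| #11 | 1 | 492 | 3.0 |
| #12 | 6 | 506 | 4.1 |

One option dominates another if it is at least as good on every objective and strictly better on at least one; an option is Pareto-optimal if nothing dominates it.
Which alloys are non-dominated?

#1: not dominated (best yield strength).
#2: not dominated.
#3: dominated by #7 (corrosion resistance 4≥1, yield strength 457≥408, density 2.4≤5.9).
#4: dominated by #5 (corrosion resistance 7≥5, yield strength 577≥474, density 6.0≤6.7).
#5: not dominated.
#6: not dominated.
#7: not dominated.
#8: dominated by #5 (corrosion resistance 7≥6, yield strength 577≥561, density 6.0≤10.3).
#9: not dominated (best corrosion resistance).
#10: not dominated (best density).
#11: dominated by #10 (corrosion resistance 1≥1, yield strength 590≥492, density 2.0≤3.0).
#12: not dominated.

#1, #2, #5, #6, #7, #9, #10, #12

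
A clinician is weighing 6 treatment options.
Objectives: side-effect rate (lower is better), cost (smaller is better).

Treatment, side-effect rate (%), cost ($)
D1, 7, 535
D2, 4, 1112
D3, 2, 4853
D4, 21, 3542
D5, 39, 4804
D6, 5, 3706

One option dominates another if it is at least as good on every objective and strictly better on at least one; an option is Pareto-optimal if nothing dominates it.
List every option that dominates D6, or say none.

D2

D2: side-effect rate 4≤5, cost 1112≤3706 — dominates D6.
Others (D1, D3, D4, D5) are each worse than D6 on at least one objective.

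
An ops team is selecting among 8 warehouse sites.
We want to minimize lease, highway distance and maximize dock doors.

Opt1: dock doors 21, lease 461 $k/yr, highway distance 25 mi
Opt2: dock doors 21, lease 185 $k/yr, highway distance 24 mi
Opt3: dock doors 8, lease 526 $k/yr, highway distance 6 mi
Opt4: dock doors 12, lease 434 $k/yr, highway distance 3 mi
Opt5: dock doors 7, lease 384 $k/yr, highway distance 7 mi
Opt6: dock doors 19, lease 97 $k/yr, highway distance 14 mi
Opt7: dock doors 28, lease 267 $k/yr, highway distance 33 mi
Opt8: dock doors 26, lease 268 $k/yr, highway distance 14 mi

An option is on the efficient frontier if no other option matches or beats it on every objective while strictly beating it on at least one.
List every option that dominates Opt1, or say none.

Opt2, Opt8

Opt2: dock doors 21≥21, lease 185≤461, highway distance 24≤25 — dominates Opt1.
Opt8: dock doors 26≥21, lease 268≤461, highway distance 14≤25 — dominates Opt1.
Others (Opt3, Opt4, Opt5, Opt6, Opt7) are each worse than Opt1 on at least one objective.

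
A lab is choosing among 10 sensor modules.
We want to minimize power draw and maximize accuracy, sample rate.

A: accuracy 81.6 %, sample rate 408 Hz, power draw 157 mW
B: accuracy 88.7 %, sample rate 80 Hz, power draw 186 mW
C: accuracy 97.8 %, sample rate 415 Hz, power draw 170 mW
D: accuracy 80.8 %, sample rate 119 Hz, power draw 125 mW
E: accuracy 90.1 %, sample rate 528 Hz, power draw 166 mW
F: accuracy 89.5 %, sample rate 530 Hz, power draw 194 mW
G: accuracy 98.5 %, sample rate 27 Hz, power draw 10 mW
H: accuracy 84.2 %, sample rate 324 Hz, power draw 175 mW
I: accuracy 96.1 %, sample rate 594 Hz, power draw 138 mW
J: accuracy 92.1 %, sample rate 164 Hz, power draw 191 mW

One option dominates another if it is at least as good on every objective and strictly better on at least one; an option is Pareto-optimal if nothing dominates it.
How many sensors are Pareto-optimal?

4

A: dominated by I (accuracy 96.1≥81.6, sample rate 594≥408, power draw 138≤157).
B: dominated by C (accuracy 97.8≥88.7, sample rate 415≥80, power draw 170≤186).
C: not dominated.
D: not dominated.
E: dominated by I (accuracy 96.1≥90.1, sample rate 594≥528, power draw 138≤166).
F: dominated by I (accuracy 96.1≥89.5, sample rate 594≥530, power draw 138≤194).
G: not dominated (best accuracy).
H: dominated by C (accuracy 97.8≥84.2, sample rate 415≥324, power draw 170≤175).
I: not dominated (best sample rate).
J: dominated by C (accuracy 97.8≥92.1, sample rate 415≥164, power draw 170≤191).
Pareto-optimal: C, D, G, I → 4.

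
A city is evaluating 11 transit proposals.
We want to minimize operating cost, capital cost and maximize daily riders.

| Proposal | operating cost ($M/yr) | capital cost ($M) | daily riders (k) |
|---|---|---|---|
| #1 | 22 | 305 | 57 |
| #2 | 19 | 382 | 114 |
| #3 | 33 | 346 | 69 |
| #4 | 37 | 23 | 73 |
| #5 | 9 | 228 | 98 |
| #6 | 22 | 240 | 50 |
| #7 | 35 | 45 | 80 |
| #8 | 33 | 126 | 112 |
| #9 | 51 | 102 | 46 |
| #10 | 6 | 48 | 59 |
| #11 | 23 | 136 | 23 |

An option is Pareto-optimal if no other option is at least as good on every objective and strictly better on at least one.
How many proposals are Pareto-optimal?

#1: dominated by #5 (operating cost 9≤22, capital cost 228≤305, daily riders 98≥57).
#2: not dominated (best daily riders).
#3: dominated by #5 (operating cost 9≤33, capital cost 228≤346, daily riders 98≥69).
#4: not dominated (best capital cost).
#5: not dominated.
#6: dominated by #5 (operating cost 9≤22, capital cost 228≤240, daily riders 98≥50).
#7: not dominated.
#8: not dominated.
#9: dominated by #4 (operating cost 37≤51, capital cost 23≤102, daily riders 73≥46).
#10: not dominated (best operating cost).
#11: dominated by #10 (operating cost 6≤23, capital cost 48≤136, daily riders 59≥23).
Pareto-optimal: #2, #4, #5, #7, #8, #10 → 6.

6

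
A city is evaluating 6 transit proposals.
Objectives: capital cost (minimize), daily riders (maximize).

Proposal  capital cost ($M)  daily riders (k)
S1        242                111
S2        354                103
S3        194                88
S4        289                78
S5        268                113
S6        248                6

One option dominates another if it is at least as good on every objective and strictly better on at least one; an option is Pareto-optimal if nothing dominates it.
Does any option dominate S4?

S1 vs S4: capital cost 242≤289, daily riders 111≥78 — S1 is at least as good on every objective and strictly better on at least one, so S1 dominates S4.

Yes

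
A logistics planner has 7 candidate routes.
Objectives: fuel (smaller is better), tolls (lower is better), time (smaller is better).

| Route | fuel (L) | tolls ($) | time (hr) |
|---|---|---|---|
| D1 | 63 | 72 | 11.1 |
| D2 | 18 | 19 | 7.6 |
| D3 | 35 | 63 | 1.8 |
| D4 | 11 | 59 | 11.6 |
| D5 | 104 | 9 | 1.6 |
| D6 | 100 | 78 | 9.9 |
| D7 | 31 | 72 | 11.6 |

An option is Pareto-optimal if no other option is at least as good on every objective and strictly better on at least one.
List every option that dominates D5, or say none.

none

D1: worse on tolls (72 vs 9).
D2: worse on tolls (19 vs 9).
D3: worse on tolls (63 vs 9).
D4: worse on tolls (59 vs 9).
D6: worse on tolls (78 vs 9).
D7: worse on tolls (72 vs 9).
No option dominates D5.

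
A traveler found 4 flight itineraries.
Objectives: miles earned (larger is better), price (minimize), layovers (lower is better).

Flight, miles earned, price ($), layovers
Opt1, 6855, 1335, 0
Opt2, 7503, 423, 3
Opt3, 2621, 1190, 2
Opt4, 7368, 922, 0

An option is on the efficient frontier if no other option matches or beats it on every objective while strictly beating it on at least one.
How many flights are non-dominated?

2

Opt1: dominated by Opt4 (miles earned 7368≥6855, price 922≤1335, layovers 0≤0).
Opt2: not dominated (best miles earned).
Opt3: dominated by Opt4 (miles earned 7368≥2621, price 922≤1190, layovers 0≤2).
Opt4: not dominated.
Pareto-optimal: Opt2, Opt4 → 2.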